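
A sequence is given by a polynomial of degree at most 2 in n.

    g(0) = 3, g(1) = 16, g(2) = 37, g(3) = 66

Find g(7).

262

Δ: 13, 21, 29
Δ²: 8, 8
Second differences constant at 8.
29 + 8 = 37;  66 + 37 = 103
37 + 8 = 45;  103 + 45 = 148
45 + 8 = 53;  148 + 53 = 201
53 + 8 = 61;  201 + 61 = 262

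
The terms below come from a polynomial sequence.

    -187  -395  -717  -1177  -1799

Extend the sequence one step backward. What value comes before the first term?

-208, -322, -460, -622
-114, -138, -162
-24, -24
The third differences are constant at -24.
Work back: -114 + 24 = -90;  -208 + 90 = -118;  -187 + 118 = -69

-69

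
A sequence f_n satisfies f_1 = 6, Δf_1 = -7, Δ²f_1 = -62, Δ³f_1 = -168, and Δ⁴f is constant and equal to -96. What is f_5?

-1162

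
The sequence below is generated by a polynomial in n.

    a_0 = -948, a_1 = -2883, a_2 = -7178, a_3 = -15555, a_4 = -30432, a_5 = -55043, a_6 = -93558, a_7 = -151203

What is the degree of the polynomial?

Δ: -1935, -4295, -8377, -14877, -24611, -38515, -57645
Δ²: -2360, -4082, -6500, -9734, -13904, -19130
Δ³: -1722, -2418, -3234, -4170, -5226
Δ⁴: -696, -816, -936, -1056
Δ⁵: -120, -120, -120
The fifth differences are constant, so the polynomial has degree 5.

5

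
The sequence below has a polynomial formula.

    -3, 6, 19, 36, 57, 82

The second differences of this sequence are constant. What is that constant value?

First differences: 9, 13, 17, 21, 25
Second differences: 4, 4, 4, 4

4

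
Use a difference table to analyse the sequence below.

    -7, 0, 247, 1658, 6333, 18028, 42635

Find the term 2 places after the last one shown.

First differences: 7  247  1411  4675  11695  24607
Second differences: 240  1164  3264  7020  12912
Third differences: 924  2100  3756  5892
Fourth differences: 1176  1656  2136
Fifth differences: 480  480
Fifth differences constant at 480.
2136 + 480 = 2616;  5892 + 2616 = 8508;  12912 + 8508 = 21420;  24607 + 21420 = 46027;  42635 + 46027 = 88662
2616 + 480 = 3096;  8508 + 3096 = 11604;  21420 + 11604 = 33024;  46027 + 33024 = 79051;  88662 + 79051 = 167713

167713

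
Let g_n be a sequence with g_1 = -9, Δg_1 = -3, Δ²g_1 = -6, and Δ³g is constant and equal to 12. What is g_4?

Build the table forward from the leading diagonal:
Third differences: 12  12  12  12
Second differences: -6  6  18  30
First differences: -3  -9  -3  15
g: -9  -12  -21  -24

-24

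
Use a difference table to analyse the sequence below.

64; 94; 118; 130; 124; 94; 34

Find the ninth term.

-200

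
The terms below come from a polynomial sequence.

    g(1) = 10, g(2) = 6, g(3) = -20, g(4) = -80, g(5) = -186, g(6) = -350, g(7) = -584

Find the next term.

-4 , -26 , -60 , -106 , -164 , -234
-22 , -34 , -46 , -58 , -70
-12 , -12 , -12 , -12
The third differences are constant (-12).
-70 − 12 = -82;  -234 − 82 = -316;  -584 − 316 = -900

-900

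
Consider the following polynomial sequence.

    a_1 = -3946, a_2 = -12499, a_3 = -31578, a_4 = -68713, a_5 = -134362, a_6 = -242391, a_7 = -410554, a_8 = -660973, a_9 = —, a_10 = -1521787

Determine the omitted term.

Using the first 8 terms:
D1: -8553, -19079, -37135, -65649, -108029, -168163, -250419
D2: -10526, -18056, -28514, -42380, -60134, -82256
D3: -7530, -10458, -13866, -17754, -22122
D4: -2928, -3408, -3888, -4368
D5: -480, -480, -480
Constant fifth difference = -480.
Extend forward: -4368 − 480 = -4848;  -22122 − 4848 = -26970;  -82256 − 26970 = -109226;  -250419 − 109226 = -359645;  -660973 − 359645 = -1020618

-1020618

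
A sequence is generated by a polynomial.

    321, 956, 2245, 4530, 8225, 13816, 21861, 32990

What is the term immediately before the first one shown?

70

Δ: 635, 1289, 2285, 3695, 5591, 8045, 11129
Δ²: 654, 996, 1410, 1896, 2454, 3084
Δ³: 342, 414, 486, 558, 630
Δ⁴: 72, 72, 72, 72
The fourth differences are constant at 72.
Work back: 342 − 72 = 270;  654 − 270 = 384;  635 − 384 = 251;  321 − 251 = 70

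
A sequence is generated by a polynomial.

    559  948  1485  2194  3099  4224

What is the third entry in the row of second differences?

196

D1: 389, 537, 709, 905, 1125
D2: 148, 172, 196, 220
D3: 24, 24, 24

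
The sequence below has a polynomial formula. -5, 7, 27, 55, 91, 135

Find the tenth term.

12, 20, 28, 36, 44
8, 8, 8, 8
Second differences constant at 8.
44 + 8 = 52;  135 + 52 = 187
52 + 8 = 60;  187 + 60 = 247
60 + 8 = 68;  247 + 68 = 315
68 + 8 = 76;  315 + 76 = 391

391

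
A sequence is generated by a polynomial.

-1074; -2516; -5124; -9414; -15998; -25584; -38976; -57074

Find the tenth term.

-111468

D1: -1442  -2608  -4290  -6584  -9586  -13392  -18098
D2: -1166  -1682  -2294  -3002  -3806  -4706
D3: -516  -612  -708  -804  -900
D4: -96  -96  -96  -96
Constant fourth difference = -96, so extend:
-900 − 96 = -996;  -4706 − 996 = -5702;  -18098 − 5702 = -23800;  -57074 − 23800 = -80874
-996 − 96 = -1092;  -5702 − 1092 = -6794;  -23800 − 6794 = -30594;  -80874 − 30594 = -111468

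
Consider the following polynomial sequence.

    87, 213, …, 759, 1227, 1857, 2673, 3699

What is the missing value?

Using the last 5 terms:
First differences: 468, 630, 816, 1026
Second differences: 162, 186, 210
Third differences: 24, 24
Constant third difference = 24.
Extend backward: 162 − 24 = 138;  468 − 138 = 330;  759 − 330 = 429

429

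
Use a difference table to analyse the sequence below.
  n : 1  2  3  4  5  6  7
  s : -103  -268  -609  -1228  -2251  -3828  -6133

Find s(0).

-36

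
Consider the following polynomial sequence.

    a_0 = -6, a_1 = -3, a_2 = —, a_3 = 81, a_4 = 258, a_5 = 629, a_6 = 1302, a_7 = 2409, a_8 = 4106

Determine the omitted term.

Using the last 6 terms:
First differences: 177, 371, 673, 1107, 1697
Second differences: 194, 302, 434, 590
Third differences: 108, 132, 156
Fourth differences: 24, 24
Constant fourth difference = 24.
Extend backward: 108 − 24 = 84;  194 − 84 = 110;  177 − 110 = 67;  81 − 67 = 14

14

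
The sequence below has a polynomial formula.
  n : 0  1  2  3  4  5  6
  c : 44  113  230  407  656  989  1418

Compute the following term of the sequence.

D1: 69 , 117 , 177 , 249 , 333 , 429
D2: 48 , 60 , 72 , 84 , 96
D3: 12 , 12 , 12 , 12
Constant third difference = 12, so extend:
96 + 12 = 108;  429 + 108 = 537;  1418 + 537 = 1955

1955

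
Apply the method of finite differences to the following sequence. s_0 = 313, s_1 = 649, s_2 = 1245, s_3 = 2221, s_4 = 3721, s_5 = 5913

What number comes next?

D1: 336  596  976  1500  2192
D2: 260  380  524  692
D3: 120  144  168
D4: 24  24
Constant fourth difference = 24, so extend:
168 + 24 = 192;  692 + 192 = 884;  2192 + 884 = 3076;  5913 + 3076 = 8989

8989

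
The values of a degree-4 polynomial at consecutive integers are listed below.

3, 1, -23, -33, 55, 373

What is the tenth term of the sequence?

8265

D1: -2  -24  -10  88  318
D2: -22  14  98  230
D3: 36  84  132
D4: 48  48
Fourth differences constant at 48.
132 + 48 = 180;  230 + 180 = 410;  318 + 410 = 728;  373 + 728 = 1101
180 + 48 = 228;  410 + 228 = 638;  728 + 638 = 1366;  1101 + 1366 = 2467
228 + 48 = 276;  638 + 276 = 914;  1366 + 914 = 2280;  2467 + 2280 = 4747
276 + 48 = 324;  914 + 324 = 1238;  2280 + 1238 = 3518;  4747 + 3518 = 8265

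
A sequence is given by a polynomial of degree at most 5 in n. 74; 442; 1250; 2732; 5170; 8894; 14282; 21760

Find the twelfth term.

Δ: 368, 808, 1482, 2438, 3724, 5388, 7478
Δ²: 440, 674, 956, 1286, 1664, 2090
Δ³: 234, 282, 330, 378, 426
Δ⁴: 48, 48, 48, 48
Fourth differences constant at 48.
426 + 48 = 474;  2090 + 474 = 2564;  7478 + 2564 = 10042;  21760 + 10042 = 31802
474 + 48 = 522;  2564 + 522 = 3086;  10042 + 3086 = 13128;  31802 + 13128 = 44930
522 + 48 = 570;  3086 + 570 = 3656;  13128 + 3656 = 16784;  44930 + 16784 = 61714
570 + 48 = 618;  3656 + 618 = 4274;  16784 + 4274 = 21058;  61714 + 21058 = 82772

82772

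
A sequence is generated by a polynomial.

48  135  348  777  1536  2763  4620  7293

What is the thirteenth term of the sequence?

41088

Δ: 87, 213, 429, 759, 1227, 1857, 2673
Δ²: 126, 216, 330, 468, 630, 816
Δ³: 90, 114, 138, 162, 186
Δ⁴: 24, 24, 24, 24
Fourth differences constant at 24.
186 + 24 = 210;  816 + 210 = 1026;  2673 + 1026 = 3699;  7293 + 3699 = 10992
210 + 24 = 234;  1026 + 234 = 1260;  3699 + 1260 = 4959;  10992 + 4959 = 15951
234 + 24 = 258;  1260 + 258 = 1518;  4959 + 1518 = 6477;  15951 + 6477 = 22428
258 + 24 = 282;  1518 + 282 = 1800;  6477 + 1800 = 8277;  22428 + 8277 = 30705
282 + 24 = 306;  1800 + 306 = 2106;  8277 + 2106 = 10383;  30705 + 10383 = 41088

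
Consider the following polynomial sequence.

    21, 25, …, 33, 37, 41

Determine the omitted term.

Using the last 3 terms:
D1: 4, 4
Constant first difference = 4.
Extend backward: 33 − 4 = 29

29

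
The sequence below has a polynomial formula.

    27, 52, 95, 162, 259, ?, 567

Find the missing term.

Using the first 5 terms:
Δ: 25  43  67  97
Δ²: 18  24  30
Δ³: 6  6
Constant third difference = 6.
Extend forward: 30 + 6 = 36;  97 + 36 = 133;  259 + 133 = 392

392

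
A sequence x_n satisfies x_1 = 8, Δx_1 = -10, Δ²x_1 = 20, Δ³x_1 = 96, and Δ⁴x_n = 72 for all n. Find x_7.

3248

Build the table forward from the leading diagonal:
Δ⁴: 72  72  72  72  72  72  72
Δ³: 96  168  240  312  384  456  528
Δ²: 20  116  284  524  836  1220  1676
Δ: -10  10  126  410  934  1770  2990
x: 8  -2  8  134  544  1478  3248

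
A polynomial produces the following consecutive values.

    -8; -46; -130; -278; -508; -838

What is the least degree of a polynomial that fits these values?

Δ: -38, -84, -148, -230, -330
Δ²: -46, -64, -82, -100
Δ³: -18, -18, -18
The third differences are constant, so the polynomial has degree 3.

3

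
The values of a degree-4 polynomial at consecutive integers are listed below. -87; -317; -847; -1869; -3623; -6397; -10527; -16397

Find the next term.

First differences: -230, -530, -1022, -1754, -2774, -4130, -5870
Second differences: -300, -492, -732, -1020, -1356, -1740
Third differences: -192, -240, -288, -336, -384
Fourth differences: -48, -48, -48, -48
Fourth differences constant at -48.
-384 − 48 = -432;  -1740 − 432 = -2172;  -5870 − 2172 = -8042;  -16397 − 8042 = -24439

-24439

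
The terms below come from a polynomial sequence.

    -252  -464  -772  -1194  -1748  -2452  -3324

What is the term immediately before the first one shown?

D1: -212  -308  -422  -554  -704  -872
D2: -96  -114  -132  -150  -168
D3: -18  -18  -18  -18
The third differences are constant at -18.
Work back: -96 + 18 = -78;  -212 + 78 = -134;  -252 + 134 = -118

-118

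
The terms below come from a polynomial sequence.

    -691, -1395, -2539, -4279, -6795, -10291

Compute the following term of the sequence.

-14995

-704  -1144  -1740  -2516  -3496
-440  -596  -776  -980
-156  -180  -204
-24  -24
Constant fourth difference = -24, so extend:
-204 − 24 = -228;  -980 − 228 = -1208;  -3496 − 1208 = -4704;  -10291 − 4704 = -14995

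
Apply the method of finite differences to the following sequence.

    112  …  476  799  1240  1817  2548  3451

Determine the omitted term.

253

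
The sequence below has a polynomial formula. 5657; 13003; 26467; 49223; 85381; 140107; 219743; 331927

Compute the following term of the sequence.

7346 , 13464 , 22756 , 36158 , 54726 , 79636 , 112184
6118 , 9292 , 13402 , 18568 , 24910 , 32548
3174 , 4110 , 5166 , 6342 , 7638
936 , 1056 , 1176 , 1296
120 , 120 , 120
Fifth differences constant at 120.
1296 + 120 = 1416;  7638 + 1416 = 9054;  32548 + 9054 = 41602;  112184 + 41602 = 153786;  331927 + 153786 = 485713

485713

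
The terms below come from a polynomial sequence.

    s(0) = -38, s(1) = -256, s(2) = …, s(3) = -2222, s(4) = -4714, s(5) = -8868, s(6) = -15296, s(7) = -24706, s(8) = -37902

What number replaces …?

Using the last 6 terms:
D1: -2492, -4154, -6428, -9410, -13196
D2: -1662, -2274, -2982, -3786
D3: -612, -708, -804
D4: -96, -96
Constant fourth difference = -96.
Extend backward: -612 + 96 = -516;  -1662 + 516 = -1146;  -2492 + 1146 = -1346;  -2222 + 1346 = -876

-876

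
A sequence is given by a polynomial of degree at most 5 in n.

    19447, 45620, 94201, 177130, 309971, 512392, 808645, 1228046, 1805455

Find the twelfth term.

4927570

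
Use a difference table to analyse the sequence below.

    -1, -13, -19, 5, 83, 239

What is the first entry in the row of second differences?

D1: -12, -6, 24, 78, 156
D2: 6, 30, 54, 78
D3: 24, 24, 24

6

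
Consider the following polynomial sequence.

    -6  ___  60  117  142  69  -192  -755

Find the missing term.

13

Using the last 6 terms:
57, 25, -73, -261, -563
-32, -98, -188, -302
-66, -90, -114
-24, -24
Constant fourth difference = -24.
Extend backward: -66 + 24 = -42;  -32 + 42 = 10;  57 − 10 = 47;  60 − 47 = 13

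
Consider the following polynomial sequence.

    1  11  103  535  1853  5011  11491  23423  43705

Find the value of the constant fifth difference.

Δ: 10, 92, 432, 1318, 3158, 6480, 11932, 20282
Δ²: 82, 340, 886, 1840, 3322, 5452, 8350
Δ³: 258, 546, 954, 1482, 2130, 2898
Δ⁴: 288, 408, 528, 648, 768
Δ⁵: 120, 120, 120, 120

120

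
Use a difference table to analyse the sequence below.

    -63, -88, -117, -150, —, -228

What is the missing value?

-187

Using the first 4 terms:
D1: -25  -29  -33
D2: -4  -4
Constant second difference = -4.
Extend forward: -33 − 4 = -37;  -150 − 37 = -187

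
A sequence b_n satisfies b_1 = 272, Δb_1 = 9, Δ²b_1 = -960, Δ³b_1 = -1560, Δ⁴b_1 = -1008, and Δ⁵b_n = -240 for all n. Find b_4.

Build the table forward from the leading diagonal:
D5: -240  -240  -240  -240
D4: -1008  -1248  -1488  -1728
D3: -1560  -2568  -3816  -5304
D2: -960  -2520  -5088  -8904
D1: 9  -951  -3471  -8559
b: 272  281  -670  -4141

-4141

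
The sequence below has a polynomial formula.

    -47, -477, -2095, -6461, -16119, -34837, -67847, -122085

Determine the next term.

-206431

First differences: -430 , -1618 , -4366 , -9658 , -18718 , -33010 , -54238
Second differences: -1188 , -2748 , -5292 , -9060 , -14292 , -21228
Third differences: -1560 , -2544 , -3768 , -5232 , -6936
Fourth differences: -984 , -1224 , -1464 , -1704
Fifth differences: -240 , -240 , -240
Fifth differences constant at -240.
-1704 − 240 = -1944;  -6936 − 1944 = -8880;  -21228 − 8880 = -30108;  -54238 − 30108 = -84346;  -122085 − 84346 = -206431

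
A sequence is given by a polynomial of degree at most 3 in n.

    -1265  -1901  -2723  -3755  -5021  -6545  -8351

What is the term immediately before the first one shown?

-791

-636, -822, -1032, -1266, -1524, -1806
-186, -210, -234, -258, -282
-24, -24, -24, -24
The third differences are constant at -24.
Work back: -186 + 24 = -162;  -636 + 162 = -474;  -1265 + 474 = -791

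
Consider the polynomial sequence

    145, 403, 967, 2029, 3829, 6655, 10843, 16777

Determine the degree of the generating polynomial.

4

First differences: 258, 564, 1062, 1800, 2826, 4188, 5934
Second differences: 306, 498, 738, 1026, 1362, 1746
Third differences: 192, 240, 288, 336, 384
Fourth differences: 48, 48, 48, 48
The fourth differences are constant, so the polynomial has degree 4.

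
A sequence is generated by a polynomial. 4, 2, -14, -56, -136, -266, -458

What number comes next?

-724

-2, -16, -42, -80, -130, -192
-14, -26, -38, -50, -62
-12, -12, -12, -12
Constant third difference = -12, so extend:
-62 − 12 = -74;  -192 − 74 = -266;  -458 − 266 = -724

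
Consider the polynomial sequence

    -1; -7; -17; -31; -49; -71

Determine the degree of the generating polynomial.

D1: -6, -10, -14, -18, -22
D2: -4, -4, -4, -4
The second differences are constant, so the polynomial has degree 2.

2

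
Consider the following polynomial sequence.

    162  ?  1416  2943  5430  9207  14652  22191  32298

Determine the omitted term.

567

Using the last 7 terms:
First differences: 1527, 2487, 3777, 5445, 7539, 10107
Second differences: 960, 1290, 1668, 2094, 2568
Third differences: 330, 378, 426, 474
Fourth differences: 48, 48, 48
Constant fourth difference = 48.
Extend backward: 330 − 48 = 282;  960 − 282 = 678;  1527 − 678 = 849;  1416 − 849 = 567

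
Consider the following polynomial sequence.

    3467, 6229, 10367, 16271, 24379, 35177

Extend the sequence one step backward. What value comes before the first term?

Δ: 2762, 4138, 5904, 8108, 10798
Δ²: 1376, 1766, 2204, 2690
Δ³: 390, 438, 486
Δ⁴: 48, 48
The fourth differences are constant at 48.
Work back: 390 − 48 = 342;  1376 − 342 = 1034;  2762 − 1034 = 1728;  3467 − 1728 = 1739

1739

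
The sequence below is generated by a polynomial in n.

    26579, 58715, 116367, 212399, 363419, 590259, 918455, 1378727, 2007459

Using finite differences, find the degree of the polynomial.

Δ: 32136, 57652, 96032, 151020, 226840, 328196, 460272, 628732
Δ²: 25516, 38380, 54988, 75820, 101356, 132076, 168460
Δ³: 12864, 16608, 20832, 25536, 30720, 36384
Δ⁴: 3744, 4224, 4704, 5184, 5664
Δ⁵: 480, 480, 480, 480
The fifth differences are constant, so the polynomial has degree 5.

5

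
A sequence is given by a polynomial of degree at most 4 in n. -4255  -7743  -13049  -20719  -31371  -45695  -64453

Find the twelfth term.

First differences: -3488, -5306, -7670, -10652, -14324, -18758
Second differences: -1818, -2364, -2982, -3672, -4434
Third differences: -546, -618, -690, -762
Fourth differences: -72, -72, -72
Fourth differences constant at -72.
-762 − 72 = -834;  -4434 − 834 = -5268;  -18758 − 5268 = -24026;  -64453 − 24026 = -88479
-834 − 72 = -906;  -5268 − 906 = -6174;  -24026 − 6174 = -30200;  -88479 − 30200 = -118679
-906 − 72 = -978;  -6174 − 978 = -7152;  -30200 − 7152 = -37352;  -118679 − 37352 = -156031
-978 − 72 = -1050;  -7152 − 1050 = -8202;  -37352 − 8202 = -45554;  -156031 − 45554 = -201585
-1050 − 72 = -1122;  -8202 − 1122 = -9324;  -45554 − 9324 = -54878;  -201585 − 54878 = -256463

-256463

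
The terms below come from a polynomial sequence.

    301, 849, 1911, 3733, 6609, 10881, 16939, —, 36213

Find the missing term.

Using the first 7 terms:
First differences: 548, 1062, 1822, 2876, 4272, 6058
Second differences: 514, 760, 1054, 1396, 1786
Third differences: 246, 294, 342, 390
Fourth differences: 48, 48, 48
Constant fourth difference = 48.
Extend forward: 390 + 48 = 438;  1786 + 438 = 2224;  6058 + 2224 = 8282;  16939 + 8282 = 25221

25221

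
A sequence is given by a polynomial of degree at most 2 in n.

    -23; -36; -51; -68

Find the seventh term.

-13  -15  -17
-2  -2
Constant second difference = -2, so extend:
-17 − 2 = -19;  -68 − 19 = -87
-19 − 2 = -21;  -87 − 21 = -108
-21 − 2 = -23;  -108 − 23 = -131

-131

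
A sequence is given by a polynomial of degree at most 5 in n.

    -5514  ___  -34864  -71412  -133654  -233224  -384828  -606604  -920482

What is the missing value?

Using the last 7 terms:
First differences: -36548, -62242, -99570, -151604, -221776, -313878
Second differences: -25694, -37328, -52034, -70172, -92102
Third differences: -11634, -14706, -18138, -21930
Fourth differences: -3072, -3432, -3792
Fifth differences: -360, -360
Constant fifth difference = -360.
Extend backward: -3072 + 360 = -2712;  -11634 + 2712 = -8922;  -25694 + 8922 = -16772;  -36548 + 16772 = -19776;  -34864 + 19776 = -15088

-15088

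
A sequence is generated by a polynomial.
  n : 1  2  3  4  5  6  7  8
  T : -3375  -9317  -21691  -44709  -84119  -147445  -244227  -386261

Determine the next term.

-587839

D1: -5942 , -12374 , -23018 , -39410 , -63326 , -96782 , -142034
D2: -6432 , -10644 , -16392 , -23916 , -33456 , -45252
D3: -4212 , -5748 , -7524 , -9540 , -11796
D4: -1536 , -1776 , -2016 , -2256
D5: -240 , -240 , -240
Fifth differences constant at -240.
-2256 − 240 = -2496;  -11796 − 2496 = -14292;  -45252 − 14292 = -59544;  -142034 − 59544 = -201578;  -386261 − 201578 = -587839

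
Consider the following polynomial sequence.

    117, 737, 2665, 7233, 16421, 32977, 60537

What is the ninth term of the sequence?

168373

First differences: 620, 1928, 4568, 9188, 16556, 27560
Second differences: 1308, 2640, 4620, 7368, 11004
Third differences: 1332, 1980, 2748, 3636
Fourth differences: 648, 768, 888
Fifth differences: 120, 120
Fifth differences constant at 120.
888 + 120 = 1008;  3636 + 1008 = 4644;  11004 + 4644 = 15648;  27560 + 15648 = 43208;  60537 + 43208 = 103745
1008 + 120 = 1128;  4644 + 1128 = 5772;  15648 + 5772 = 21420;  43208 + 21420 = 64628;  103745 + 64628 = 168373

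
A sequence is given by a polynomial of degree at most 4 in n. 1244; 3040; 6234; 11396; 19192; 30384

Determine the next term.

45830

1796 , 3194 , 5162 , 7796 , 11192
1398 , 1968 , 2634 , 3396
570 , 666 , 762
96 , 96
The fourth differences are constant (96).
762 + 96 = 858;  3396 + 858 = 4254;  11192 + 4254 = 15446;  30384 + 15446 = 45830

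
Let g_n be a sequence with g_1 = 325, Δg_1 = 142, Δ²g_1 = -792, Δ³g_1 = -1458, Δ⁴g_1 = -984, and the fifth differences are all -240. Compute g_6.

Build the table forward from the leading diagonal:
D5: -240, -240, -240, -240, -240, -240
D4: -984, -1224, -1464, -1704, -1944, -2184
D3: -1458, -2442, -3666, -5130, -6834, -8778
D2: -792, -2250, -4692, -8358, -13488, -20322
D1: 142, -650, -2900, -7592, -15950, -29438
g: 325, 467, -183, -3083, -10675, -26625

-26625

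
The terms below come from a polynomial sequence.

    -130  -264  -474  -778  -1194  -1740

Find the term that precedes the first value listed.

-134, -210, -304, -416, -546
-76, -94, -112, -130
-18, -18, -18
The third differences are constant at -18.
Work back: -76 + 18 = -58;  -134 + 58 = -76;  -130 + 76 = -54

-54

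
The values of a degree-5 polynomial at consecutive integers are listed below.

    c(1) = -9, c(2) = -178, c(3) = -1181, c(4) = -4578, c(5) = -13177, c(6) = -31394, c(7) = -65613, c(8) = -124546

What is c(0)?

-2

-169, -1003, -3397, -8599, -18217, -34219, -58933
-834, -2394, -5202, -9618, -16002, -24714
-1560, -2808, -4416, -6384, -8712
-1248, -1608, -1968, -2328
-360, -360, -360
The fifth differences are constant at -360.
Work back: -1248 + 360 = -888;  -1560 + 888 = -672;  -834 + 672 = -162;  -169 + 162 = -7;  -9 + 7 = -2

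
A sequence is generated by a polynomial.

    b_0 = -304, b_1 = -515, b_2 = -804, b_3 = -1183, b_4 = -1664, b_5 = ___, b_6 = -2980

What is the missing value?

-2259

Using the first 5 terms:
-211, -289, -379, -481
-78, -90, -102
-12, -12
Constant third difference = -12.
Extend forward: -102 − 12 = -114;  -481 − 114 = -595;  -1664 − 595 = -2259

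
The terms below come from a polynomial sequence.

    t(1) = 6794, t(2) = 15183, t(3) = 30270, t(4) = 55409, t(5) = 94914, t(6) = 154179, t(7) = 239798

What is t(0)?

D1: 8389, 15087, 25139, 39505, 59265, 85619
D2: 6698, 10052, 14366, 19760, 26354
D3: 3354, 4314, 5394, 6594
D4: 960, 1080, 1200
D5: 120, 120
The fifth differences are constant at 120.
Work back: 960 − 120 = 840;  3354 − 840 = 2514;  6698 − 2514 = 4184;  8389 − 4184 = 4205;  6794 − 4205 = 2589

2589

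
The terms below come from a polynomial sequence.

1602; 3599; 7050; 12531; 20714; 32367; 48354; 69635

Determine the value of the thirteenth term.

295770

D1: 1997, 3451, 5481, 8183, 11653, 15987, 21281
D2: 1454, 2030, 2702, 3470, 4334, 5294
D3: 576, 672, 768, 864, 960
D4: 96, 96, 96, 96
Constant fourth difference = 96, so extend:
960 + 96 = 1056;  5294 + 1056 = 6350;  21281 + 6350 = 27631;  69635 + 27631 = 97266
1056 + 96 = 1152;  6350 + 1152 = 7502;  27631 + 7502 = 35133;  97266 + 35133 = 132399
1152 + 96 = 1248;  7502 + 1248 = 8750;  35133 + 8750 = 43883;  132399 + 43883 = 176282
1248 + 96 = 1344;  8750 + 1344 = 10094;  43883 + 10094 = 53977;  176282 + 53977 = 230259
1344 + 96 = 1440;  10094 + 1440 = 11534;  53977 + 11534 = 65511;  230259 + 65511 = 295770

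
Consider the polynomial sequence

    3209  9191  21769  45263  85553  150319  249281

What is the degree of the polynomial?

5

First differences: 5982, 12578, 23494, 40290, 64766, 98962
Second differences: 6596, 10916, 16796, 24476, 34196
Third differences: 4320, 5880, 7680, 9720
Fourth differences: 1560, 1800, 2040
Fifth differences: 240, 240
The fifth differences are constant, so the polynomial has degree 5.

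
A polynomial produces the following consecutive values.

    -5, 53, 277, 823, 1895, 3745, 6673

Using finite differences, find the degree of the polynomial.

58, 224, 546, 1072, 1850, 2928
166, 322, 526, 778, 1078
156, 204, 252, 300
48, 48, 48
The fourth differences are constant, so the polynomial has degree 4.

4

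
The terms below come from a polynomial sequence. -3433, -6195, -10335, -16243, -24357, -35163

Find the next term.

-49195

First differences: -2762  -4140  -5908  -8114  -10806
Second differences: -1378  -1768  -2206  -2692
Third differences: -390  -438  -486
Fourth differences: -48  -48
Constant fourth difference = -48, so extend:
-486 − 48 = -534;  -2692 − 534 = -3226;  -10806 − 3226 = -14032;  -35163 − 14032 = -49195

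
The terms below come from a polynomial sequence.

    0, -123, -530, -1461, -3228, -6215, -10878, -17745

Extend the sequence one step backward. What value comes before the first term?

D1: -123, -407, -931, -1767, -2987, -4663, -6867
D2: -284, -524, -836, -1220, -1676, -2204
D3: -240, -312, -384, -456, -528
D4: -72, -72, -72, -72
The fourth differences are constant at -72.
Work back: -240 + 72 = -168;  -284 + 168 = -116;  -123 + 116 = -7;  0 + 7 = 7

7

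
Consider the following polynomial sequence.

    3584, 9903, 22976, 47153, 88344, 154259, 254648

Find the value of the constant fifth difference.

240

D1: 6319, 13073, 24177, 41191, 65915, 100389
D2: 6754, 11104, 17014, 24724, 34474
D3: 4350, 5910, 7710, 9750
D4: 1560, 1800, 2040
D5: 240, 240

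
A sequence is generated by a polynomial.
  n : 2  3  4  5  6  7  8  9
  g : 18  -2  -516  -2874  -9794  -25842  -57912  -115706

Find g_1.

6

-20  -514  -2358  -6920  -16048  -32070  -57794
-494  -1844  -4562  -9128  -16022  -25724
-1350  -2718  -4566  -6894  -9702
-1368  -1848  -2328  -2808
-480  -480  -480
The fifth differences are constant at -480.
Work back: -1368 + 480 = -888;  -1350 + 888 = -462;  -494 + 462 = -32;  -20 + 32 = 12;  18 − 12 = 6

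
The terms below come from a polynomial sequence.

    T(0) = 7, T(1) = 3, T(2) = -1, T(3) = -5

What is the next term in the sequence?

Δ: -4 , -4 , -4
The first differences are constant (-4).
-5 − 4 = -9

-9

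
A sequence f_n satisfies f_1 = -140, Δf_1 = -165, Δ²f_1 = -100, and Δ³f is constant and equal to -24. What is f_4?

-959

Build the table forward from the leading diagonal:
Δ³: -24  -24  -24  -24
Δ²: -100  -124  -148  -172
Δ: -165  -265  -389  -537
f: -140  -305  -570  -959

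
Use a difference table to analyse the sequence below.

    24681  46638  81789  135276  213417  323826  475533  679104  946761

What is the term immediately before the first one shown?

Δ: 21957  35151  53487  78141  110409  151707  203571  267657
Δ²: 13194  18336  24654  32268  41298  51864  64086
Δ³: 5142  6318  7614  9030  10566  12222
Δ⁴: 1176  1296  1416  1536  1656
Δ⁵: 120  120  120  120
The fifth differences are constant at 120.
Work back: 1176 − 120 = 1056;  5142 − 1056 = 4086;  13194 − 4086 = 9108;  21957 − 9108 = 12849;  24681 − 12849 = 11832

11832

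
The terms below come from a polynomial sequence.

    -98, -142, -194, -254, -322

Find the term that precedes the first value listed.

-62

Δ: -44  -52  -60  -68
Δ²: -8  -8  -8
The second differences are constant at -8.
Work back: -44 + 8 = -36;  -98 + 36 = -62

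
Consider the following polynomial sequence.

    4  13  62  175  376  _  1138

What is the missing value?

Using the first 5 terms:
Δ: 9, 49, 113, 201
Δ²: 40, 64, 88
Δ³: 24, 24
Constant third difference = 24.
Extend forward: 88 + 24 = 112;  201 + 112 = 313;  376 + 313 = 689

689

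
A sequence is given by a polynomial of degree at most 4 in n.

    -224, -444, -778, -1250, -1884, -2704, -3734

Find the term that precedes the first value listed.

Δ: -220, -334, -472, -634, -820, -1030
Δ²: -114, -138, -162, -186, -210
Δ³: -24, -24, -24, -24
The third differences are constant at -24.
Work back: -114 + 24 = -90;  -220 + 90 = -130;  -224 + 130 = -94

-94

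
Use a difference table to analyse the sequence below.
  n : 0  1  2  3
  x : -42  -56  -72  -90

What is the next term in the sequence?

-110

Δ: -14 , -16 , -18
Δ²: -2 , -2
The second differences are constant (-2).
-18 − 2 = -20;  -90 − 20 = -110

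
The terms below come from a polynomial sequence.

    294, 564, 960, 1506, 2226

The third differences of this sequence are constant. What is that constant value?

24

Δ: 270, 396, 546, 720
Δ²: 126, 150, 174
Δ³: 24, 24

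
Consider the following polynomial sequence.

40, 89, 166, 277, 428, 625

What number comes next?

874

Δ: 49 , 77 , 111 , 151 , 197
Δ²: 28 , 34 , 40 , 46
Δ³: 6 , 6 , 6
Constant third difference = 6, so extend:
46 + 6 = 52;  197 + 52 = 249;  625 + 249 = 874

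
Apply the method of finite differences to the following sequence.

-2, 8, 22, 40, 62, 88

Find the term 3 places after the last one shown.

First differences: 10, 14, 18, 22, 26
Second differences: 4, 4, 4, 4
The second differences are constant (4).
26 + 4 = 30;  88 + 30 = 118
30 + 4 = 34;  118 + 34 = 152
34 + 4 = 38;  152 + 38 = 190

190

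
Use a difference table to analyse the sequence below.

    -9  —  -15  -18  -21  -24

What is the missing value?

-12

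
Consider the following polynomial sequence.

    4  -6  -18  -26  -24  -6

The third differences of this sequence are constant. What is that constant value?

6

D1: -10, -12, -8, 2, 18
D2: -2, 4, 10, 16
D3: 6, 6, 6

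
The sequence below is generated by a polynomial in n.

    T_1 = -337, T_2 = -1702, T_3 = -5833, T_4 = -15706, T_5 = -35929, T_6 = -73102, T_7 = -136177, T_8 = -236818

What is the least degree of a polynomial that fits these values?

5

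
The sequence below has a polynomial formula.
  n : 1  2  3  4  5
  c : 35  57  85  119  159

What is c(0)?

19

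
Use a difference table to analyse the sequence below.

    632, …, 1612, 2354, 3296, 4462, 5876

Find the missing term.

1046

Using the last 5 terms:
D1: 742, 942, 1166, 1414
D2: 200, 224, 248
D3: 24, 24
Constant third difference = 24.
Extend backward: 200 − 24 = 176;  742 − 176 = 566;  1612 − 566 = 1046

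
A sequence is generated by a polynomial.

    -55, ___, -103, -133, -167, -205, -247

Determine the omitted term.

-77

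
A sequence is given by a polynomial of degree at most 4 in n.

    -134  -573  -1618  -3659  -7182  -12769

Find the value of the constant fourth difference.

-96

D1: -439, -1045, -2041, -3523, -5587
D2: -606, -996, -1482, -2064
D3: -390, -486, -582
D4: -96, -96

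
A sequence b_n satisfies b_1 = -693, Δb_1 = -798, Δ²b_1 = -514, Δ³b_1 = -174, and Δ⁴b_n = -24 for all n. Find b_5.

-7689

Build the table forward from the leading diagonal:
D4: -24, -24, -24, -24, -24
D3: -174, -198, -222, -246, -270
D2: -514, -688, -886, -1108, -1354
D1: -798, -1312, -2000, -2886, -3994
b: -693, -1491, -2803, -4803, -7689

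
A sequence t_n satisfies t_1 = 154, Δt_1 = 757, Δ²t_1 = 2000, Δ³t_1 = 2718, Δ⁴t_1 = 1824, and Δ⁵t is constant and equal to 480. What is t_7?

119296

Build the table forward from the leading diagonal:
Δ⁵: 480, 480, 480, 480, 480, 480, 480
Δ⁴: 1824, 2304, 2784, 3264, 3744, 4224, 4704
Δ³: 2718, 4542, 6846, 9630, 12894, 16638, 20862
Δ²: 2000, 4718, 9260, 16106, 25736, 38630, 55268
Δ: 757, 2757, 7475, 16735, 32841, 58577, 97207
t: 154, 911, 3668, 11143, 27878, 60719, 119296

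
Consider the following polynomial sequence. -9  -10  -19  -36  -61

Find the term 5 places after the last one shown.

-306

Δ: -1, -9, -17, -25
Δ²: -8, -8, -8
Constant second difference = -8, so extend:
-25 − 8 = -33;  -61 − 33 = -94
-33 − 8 = -41;  -94 − 41 = -135
-41 − 8 = -49;  -135 − 49 = -184
-49 − 8 = -57;  -184 − 57 = -241
-57 − 8 = -65;  -241 − 65 = -306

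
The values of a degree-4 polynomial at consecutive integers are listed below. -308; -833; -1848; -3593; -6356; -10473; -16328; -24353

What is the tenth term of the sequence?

-48881

Δ: -525 , -1015 , -1745 , -2763 , -4117 , -5855 , -8025
Δ²: -490 , -730 , -1018 , -1354 , -1738 , -2170
Δ³: -240 , -288 , -336 , -384 , -432
Δ⁴: -48 , -48 , -48 , -48
Constant fourth difference = -48, so extend:
-432 − 48 = -480;  -2170 − 480 = -2650;  -8025 − 2650 = -10675;  -24353 − 10675 = -35028
-480 − 48 = -528;  -2650 − 528 = -3178;  -10675 − 3178 = -13853;  -35028 − 13853 = -48881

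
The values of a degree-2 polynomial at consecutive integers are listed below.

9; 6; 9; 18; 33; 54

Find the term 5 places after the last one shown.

249

-3 , 3 , 9 , 15 , 21
6 , 6 , 6 , 6
Second differences constant at 6.
21 + 6 = 27;  54 + 27 = 81
27 + 6 = 33;  81 + 33 = 114
33 + 6 = 39;  114 + 39 = 153
39 + 6 = 45;  153 + 45 = 198
45 + 6 = 51;  198 + 51 = 249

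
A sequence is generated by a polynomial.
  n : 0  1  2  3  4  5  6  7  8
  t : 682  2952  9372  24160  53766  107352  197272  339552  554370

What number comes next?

866536

2270  6420  14788  29606  53586  89920  142280  214818
4150  8368  14818  23980  36334  52360  72538
4218  6450  9162  12354  16026  20178
2232  2712  3192  3672  4152
480  480  480  480
The fifth differences are constant (480).
4152 + 480 = 4632;  20178 + 4632 = 24810;  72538 + 24810 = 97348;  214818 + 97348 = 312166;  554370 + 312166 = 866536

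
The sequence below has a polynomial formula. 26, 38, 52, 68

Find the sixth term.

106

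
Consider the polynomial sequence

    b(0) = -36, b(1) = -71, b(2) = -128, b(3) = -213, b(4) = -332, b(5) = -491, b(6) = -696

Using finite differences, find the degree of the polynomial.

-35, -57, -85, -119, -159, -205
-22, -28, -34, -40, -46
-6, -6, -6, -6
The third differences are constant, so the polynomial has degree 3.

3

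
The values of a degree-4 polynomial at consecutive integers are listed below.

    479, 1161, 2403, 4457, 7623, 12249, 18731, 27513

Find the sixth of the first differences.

6482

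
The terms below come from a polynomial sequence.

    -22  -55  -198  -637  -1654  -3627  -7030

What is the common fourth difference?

-96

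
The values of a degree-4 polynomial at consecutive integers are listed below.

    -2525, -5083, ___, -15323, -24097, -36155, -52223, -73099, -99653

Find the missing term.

-9179

Using the last 6 terms:
D1: -8774  -12058  -16068  -20876  -26554
D2: -3284  -4010  -4808  -5678
D3: -726  -798  -870
D4: -72  -72
Constant fourth difference = -72.
Extend backward: -726 + 72 = -654;  -3284 + 654 = -2630;  -8774 + 2630 = -6144;  -15323 + 6144 = -9179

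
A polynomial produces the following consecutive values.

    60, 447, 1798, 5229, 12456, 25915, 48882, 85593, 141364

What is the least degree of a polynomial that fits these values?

387, 1351, 3431, 7227, 13459, 22967, 36711, 55771
964, 2080, 3796, 6232, 9508, 13744, 19060
1116, 1716, 2436, 3276, 4236, 5316
600, 720, 840, 960, 1080
120, 120, 120, 120
The fifth differences are constant, so the polynomial has degree 5.

5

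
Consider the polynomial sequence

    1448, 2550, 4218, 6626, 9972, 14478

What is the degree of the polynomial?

Δ: 1102, 1668, 2408, 3346, 4506
Δ²: 566, 740, 938, 1160
Δ³: 174, 198, 222
Δ⁴: 24, 24
The fourth differences are constant, so the polynomial has degree 4.

4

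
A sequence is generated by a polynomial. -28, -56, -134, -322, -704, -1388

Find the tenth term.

-10144

-28  -78  -188  -382  -684
-50  -110  -194  -302
-60  -84  -108
-24  -24
The fourth differences are constant (-24).
-108 − 24 = -132;  -302 − 132 = -434;  -684 − 434 = -1118;  -1388 − 1118 = -2506
-132 − 24 = -156;  -434 − 156 = -590;  -1118 − 590 = -1708;  -2506 − 1708 = -4214
-156 − 24 = -180;  -590 − 180 = -770;  -1708 − 770 = -2478;  -4214 − 2478 = -6692
-180 − 24 = -204;  -770 − 204 = -974;  -2478 − 974 = -3452;  -6692 − 3452 = -10144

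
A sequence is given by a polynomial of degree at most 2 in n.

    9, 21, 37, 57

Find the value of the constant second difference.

Δ: 12, 16, 20
Δ²: 4, 4

4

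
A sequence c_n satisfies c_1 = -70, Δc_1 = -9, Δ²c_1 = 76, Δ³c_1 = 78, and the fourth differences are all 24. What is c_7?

2936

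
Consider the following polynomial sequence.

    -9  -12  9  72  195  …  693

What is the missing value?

396

Using the first 5 terms:
Δ: -3  21  63  123
Δ²: 24  42  60
Δ³: 18  18
Constant third difference = 18.
Extend forward: 60 + 18 = 78;  123 + 78 = 201;  195 + 201 = 396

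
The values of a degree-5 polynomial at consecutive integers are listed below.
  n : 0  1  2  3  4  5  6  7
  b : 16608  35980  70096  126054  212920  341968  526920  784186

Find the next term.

1133104

Δ: 19372, 34116, 55958, 86866, 129048, 184952, 257266
Δ²: 14744, 21842, 30908, 42182, 55904, 72314
Δ³: 7098, 9066, 11274, 13722, 16410
Δ⁴: 1968, 2208, 2448, 2688
Δ⁵: 240, 240, 240
Constant fifth difference = 240, so extend:
2688 + 240 = 2928;  16410 + 2928 = 19338;  72314 + 19338 = 91652;  257266 + 91652 = 348918;  784186 + 348918 = 1133104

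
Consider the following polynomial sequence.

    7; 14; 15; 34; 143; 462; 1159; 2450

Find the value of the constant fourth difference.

Δ: 7, 1, 19, 109, 319, 697, 1291
Δ²: -6, 18, 90, 210, 378, 594
Δ³: 24, 72, 120, 168, 216
Δ⁴: 48, 48, 48, 48

48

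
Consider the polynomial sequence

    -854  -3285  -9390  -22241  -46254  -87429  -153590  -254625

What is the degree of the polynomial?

5

-2431, -6105, -12851, -24013, -41175, -66161, -101035
-3674, -6746, -11162, -17162, -24986, -34874
-3072, -4416, -6000, -7824, -9888
-1344, -1584, -1824, -2064
-240, -240, -240
The fifth differences are constant, so the polynomial has degree 5.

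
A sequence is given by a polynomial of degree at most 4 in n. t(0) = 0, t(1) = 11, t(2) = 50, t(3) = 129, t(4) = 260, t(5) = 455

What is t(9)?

D1: 11 , 39 , 79 , 131 , 195
D2: 28 , 40 , 52 , 64
D3: 12 , 12 , 12
Constant third difference = 12, so extend:
64 + 12 = 76;  195 + 76 = 271;  455 + 271 = 726
76 + 12 = 88;  271 + 88 = 359;  726 + 359 = 1085
88 + 12 = 100;  359 + 100 = 459;  1085 + 459 = 1544
100 + 12 = 112;  459 + 112 = 571;  1544 + 571 = 2115

2115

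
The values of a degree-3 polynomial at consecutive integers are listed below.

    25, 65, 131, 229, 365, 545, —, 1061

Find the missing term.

775

Using the first 6 terms:
Δ: 40, 66, 98, 136, 180
Δ²: 26, 32, 38, 44
Δ³: 6, 6, 6
Constant third difference = 6.
Extend forward: 44 + 6 = 50;  180 + 50 = 230;  545 + 230 = 775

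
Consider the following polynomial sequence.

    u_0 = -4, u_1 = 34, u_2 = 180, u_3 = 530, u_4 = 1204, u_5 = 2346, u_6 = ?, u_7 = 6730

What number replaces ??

4124

Using the first 6 terms:
38, 146, 350, 674, 1142
108, 204, 324, 468
96, 120, 144
24, 24
Constant fourth difference = 24.
Extend forward: 144 + 24 = 168;  468 + 168 = 636;  1142 + 636 = 1778;  2346 + 1778 = 4124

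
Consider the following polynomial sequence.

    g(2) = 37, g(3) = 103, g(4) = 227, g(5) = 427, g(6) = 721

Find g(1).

11

66, 124, 200, 294
58, 76, 94
18, 18
The third differences are constant at 18.
Work back: 58 − 18 = 40;  66 − 40 = 26;  37 − 26 = 11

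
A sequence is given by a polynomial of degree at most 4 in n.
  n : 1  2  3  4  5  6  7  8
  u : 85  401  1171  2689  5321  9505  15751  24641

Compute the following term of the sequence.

316  770  1518  2632  4184  6246  8890
454  748  1114  1552  2062  2644
294  366  438  510  582
72  72  72  72
Constant fourth difference = 72, so extend:
582 + 72 = 654;  2644 + 654 = 3298;  8890 + 3298 = 12188;  24641 + 12188 = 36829

36829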